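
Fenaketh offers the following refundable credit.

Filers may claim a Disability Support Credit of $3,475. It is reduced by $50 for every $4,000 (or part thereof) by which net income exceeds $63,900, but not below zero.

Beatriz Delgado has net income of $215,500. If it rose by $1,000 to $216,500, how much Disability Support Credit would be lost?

$50

At $215,500 — income exceeds $63,900 by $151,600, which is 38 full-or-partial $4,000 increments; reduction = 38 × $50 = $1,900, leaving $1,575.
At $216,500 — income exceeds $63,900 by $152,600, which is 39 full-or-partial $4,000 increments; reduction = 39 × $50 = $1,950, leaving $1,525.
Lost: $1,575 − $1,525 = $50.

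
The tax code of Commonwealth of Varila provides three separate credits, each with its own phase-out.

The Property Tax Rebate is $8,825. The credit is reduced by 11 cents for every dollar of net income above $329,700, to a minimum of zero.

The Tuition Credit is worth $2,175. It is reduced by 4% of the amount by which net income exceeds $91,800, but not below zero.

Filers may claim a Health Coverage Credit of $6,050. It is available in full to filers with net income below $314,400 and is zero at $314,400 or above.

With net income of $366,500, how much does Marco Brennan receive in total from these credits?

Property Tax Rebate: 11% of the $36,800 excess over $329,700 is $4,048; credit = $8,825 − $4,048 = $4,777.
Tuition Credit: 4% of the $274,700 excess over $91,800 is $10,988 ≥ base, so the credit is $0.
Health Coverage Credit: $366,500 meets or exceeds the $314,400 cutoff, so the credit is $0.
Total: $4,777 + $0 + $0 = $4,777.

$4,777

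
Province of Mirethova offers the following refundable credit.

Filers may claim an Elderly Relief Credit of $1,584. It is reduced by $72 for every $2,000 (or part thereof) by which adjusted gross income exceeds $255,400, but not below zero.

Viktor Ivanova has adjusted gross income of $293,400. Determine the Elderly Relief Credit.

Elderly Relief Credit: income exceeds $255,400 by $38,000, which is 19 full-or-partial $2,000 increments; reduction = 19 × $72 = $1,368, leaving $216.

$216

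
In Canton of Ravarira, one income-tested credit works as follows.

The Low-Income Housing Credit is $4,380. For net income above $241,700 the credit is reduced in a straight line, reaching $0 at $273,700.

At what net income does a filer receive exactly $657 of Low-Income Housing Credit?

$268,900

$657 is 657/4,380 of the full $4,380, so 3,723/4,380 of the $32,000 range has been used: income = $241,700 + $32,000 × 3,723/4,380 = $268,900.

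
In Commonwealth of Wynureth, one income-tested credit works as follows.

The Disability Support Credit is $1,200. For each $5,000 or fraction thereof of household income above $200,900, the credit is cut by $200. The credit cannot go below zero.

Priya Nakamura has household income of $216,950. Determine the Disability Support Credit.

Disability Support Credit: income exceeds $200,900 by $16,050, which is 4 full-or-partial $5,000 increments; reduction = 4 × $200 = $800, leaving $400.

$400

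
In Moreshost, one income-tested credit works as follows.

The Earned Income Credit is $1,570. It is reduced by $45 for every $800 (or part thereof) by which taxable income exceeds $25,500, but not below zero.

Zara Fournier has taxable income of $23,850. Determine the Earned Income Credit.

Earned Income Credit: $23,850 is at or below the $25,500 threshold, so the full $1,570 applies.

$1,570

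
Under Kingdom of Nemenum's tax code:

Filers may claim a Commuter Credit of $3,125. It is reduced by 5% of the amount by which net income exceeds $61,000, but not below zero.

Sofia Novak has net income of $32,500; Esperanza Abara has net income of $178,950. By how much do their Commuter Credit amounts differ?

$3,125

Sofia ($32,500): Commuter Credit: $32,500 is at or below the $61,000 threshold, so the full $3,125 applies.
Esperanza ($178,950): Commuter Credit: 5% of the $117,950 excess over $61,000 is $5,897.50 ≥ base, so the credit is $0.
Difference: |$3,125 − $0| = $3,125.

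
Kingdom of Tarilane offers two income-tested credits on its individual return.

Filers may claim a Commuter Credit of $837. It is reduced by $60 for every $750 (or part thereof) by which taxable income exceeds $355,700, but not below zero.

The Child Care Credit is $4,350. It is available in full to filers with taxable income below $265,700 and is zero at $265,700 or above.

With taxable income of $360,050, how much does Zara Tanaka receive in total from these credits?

$477

Commuter Credit: income exceeds $355,700 by $4,350, which is 6 full-or-partial $750 increments; reduction = 6 × $60 = $360, leaving $477.
Child Care Credit: $360,050 meets or exceeds the $265,700 cutoff, so the credit is $0.
Total: $477 + $0 = $477.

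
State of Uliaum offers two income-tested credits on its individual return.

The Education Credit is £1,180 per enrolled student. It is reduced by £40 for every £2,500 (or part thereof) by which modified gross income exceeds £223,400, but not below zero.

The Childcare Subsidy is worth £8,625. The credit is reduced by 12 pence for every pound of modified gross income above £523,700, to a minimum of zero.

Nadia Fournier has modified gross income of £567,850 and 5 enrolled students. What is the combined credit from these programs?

£3,707

Education Credit: base = 5 × £1,180 = £5,900. income exceeds £223,400 by £344,450, which is 138 full-or-partial £2,500 increments; reduction = 138 × £40 = £5,520, leaving £380.
Childcare Subsidy: 12% of the £44,150 excess over £523,700 is £5,298; credit = £8,625 − £5,298 = £3,327.
Total: £380 + £3,327 = £3,707.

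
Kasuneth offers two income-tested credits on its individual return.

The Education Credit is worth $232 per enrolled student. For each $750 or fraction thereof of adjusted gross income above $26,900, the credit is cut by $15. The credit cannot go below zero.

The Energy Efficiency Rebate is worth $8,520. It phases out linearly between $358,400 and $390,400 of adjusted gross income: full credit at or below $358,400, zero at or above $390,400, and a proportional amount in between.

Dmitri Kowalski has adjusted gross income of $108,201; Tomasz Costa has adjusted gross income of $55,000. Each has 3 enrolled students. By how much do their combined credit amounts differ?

$126

Dmitri ($108,201): Education Credit: base = 3 × $232 = $696. income exceeds $26,900 by $81,301 → 109 increments × $15 = $1,635 ≥ base, so the credit is $0. Energy Efficiency Rebate: $108,201 is at or below the $358,400 threshold, so the full $8,520 applies. total $0 + $8,520 = $8,520
Tomasz ($55,000): Education Credit: base = 3 × $232 = $696. income exceeds $26,900 by $28,100, which is 38 full-or-partial $750 increments; reduction = 38 × $15 = $570, leaving $126. Energy Efficiency Rebate: $55,000 is at or below the $358,400 threshold, so the full $8,520 applies. total $126 + $8,520 = $8,646
Difference: |$8,520 − $8,646| = $126.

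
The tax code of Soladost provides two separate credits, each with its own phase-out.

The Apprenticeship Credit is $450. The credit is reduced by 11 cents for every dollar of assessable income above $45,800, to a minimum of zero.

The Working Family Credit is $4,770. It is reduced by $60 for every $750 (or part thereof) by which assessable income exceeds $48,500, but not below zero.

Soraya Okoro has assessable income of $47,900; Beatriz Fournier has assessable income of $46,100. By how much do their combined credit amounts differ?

Soraya ($47,900): Apprenticeship Credit: 11% of the $2,100 excess over $45,800 is $231; credit = $450 − $231 = $219. Working Family Credit: $47,900 is at or below the $48,500 threshold, so the full $4,770 applies. total $219 + $4,770 = $4,989
Beatriz ($46,100): Apprenticeship Credit: 11% of the $300 excess over $45,800 is $33; credit = $450 − $33 = $417. Working Family Credit: $46,100 is at or below the $48,500 threshold, so the full $4,770 applies. total $417 + $4,770 = $5,187
Difference: |$4,989 − $5,187| = $198.

$198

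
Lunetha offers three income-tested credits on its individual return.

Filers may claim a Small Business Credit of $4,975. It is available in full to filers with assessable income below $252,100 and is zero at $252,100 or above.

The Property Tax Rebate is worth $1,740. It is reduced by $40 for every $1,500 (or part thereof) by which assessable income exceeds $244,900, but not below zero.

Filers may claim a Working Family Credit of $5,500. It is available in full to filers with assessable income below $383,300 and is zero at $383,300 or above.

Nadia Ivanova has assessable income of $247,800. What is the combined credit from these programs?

$12,135

Small Business Credit: $247,800 is below the $252,100 cutoff, so the full $4,975 applies.
Property Tax Rebate: income exceeds $244,900 by $2,900, which is 2 full-or-partial $1,500 increments; reduction = 2 × $40 = $80, leaving $1,660.
Working Family Credit: $247,800 is below the $383,300 cutoff, so the full $5,500 applies.
Total: $4,975 + $1,660 + $5,500 = $12,135.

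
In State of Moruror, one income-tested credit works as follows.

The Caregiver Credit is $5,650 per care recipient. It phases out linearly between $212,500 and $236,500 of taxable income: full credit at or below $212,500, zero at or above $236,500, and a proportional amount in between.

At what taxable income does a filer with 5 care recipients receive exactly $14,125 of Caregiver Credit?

Full credit = 5 × $5,650 = $28,250.
$14,125 is 14,125/28,250 of the full $28,250, so 14,125/28,250 of the $24,000 range has been used: income = $212,500 + $24,000 × 14,125/28,250 = $224,500.

$224,500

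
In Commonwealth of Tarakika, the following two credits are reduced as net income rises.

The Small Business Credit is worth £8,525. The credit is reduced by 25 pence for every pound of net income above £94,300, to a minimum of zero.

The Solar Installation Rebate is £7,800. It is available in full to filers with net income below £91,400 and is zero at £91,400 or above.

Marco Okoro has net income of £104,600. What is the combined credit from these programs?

Small Business Credit: 25% of the £10,300 excess over £94,300 is £2,575; credit = £8,525 − £2,575 = £5,950.
Solar Installation Rebate: £104,600 meets or exceeds the £91,400 cutoff, so the credit is £0.
Total: £5,950 + £0 = £5,950.

£5,950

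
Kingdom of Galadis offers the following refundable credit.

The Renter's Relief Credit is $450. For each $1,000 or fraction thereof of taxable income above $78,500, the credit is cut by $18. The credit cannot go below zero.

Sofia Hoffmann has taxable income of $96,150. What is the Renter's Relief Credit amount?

Renter's Relief Credit: income exceeds $78,500 by $17,650, which is 18 full-or-partial $1,000 increments; reduction = 18 × $18 = $324, leaving $126.

$126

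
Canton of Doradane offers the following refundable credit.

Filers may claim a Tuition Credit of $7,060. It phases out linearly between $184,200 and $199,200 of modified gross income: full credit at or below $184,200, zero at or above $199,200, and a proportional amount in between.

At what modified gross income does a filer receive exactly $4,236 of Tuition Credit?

$4,236 is 4,236/7,060 of the full $7,060, so 2,824/7,060 of the $15,000 range has been used: income = $184,200 + $15,000 × 2,824/7,060 = $190,200.

$190,200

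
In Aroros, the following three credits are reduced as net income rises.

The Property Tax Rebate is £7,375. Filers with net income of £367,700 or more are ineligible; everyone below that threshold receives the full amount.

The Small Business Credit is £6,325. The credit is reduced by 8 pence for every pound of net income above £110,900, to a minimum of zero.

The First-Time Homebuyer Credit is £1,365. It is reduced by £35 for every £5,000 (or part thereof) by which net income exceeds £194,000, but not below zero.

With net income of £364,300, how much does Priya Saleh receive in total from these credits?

Property Tax Rebate: £364,300 is below the £367,700 cutoff, so the full £7,375 applies.
Small Business Credit: 8% of the £253,400 excess over £110,900 is £20,272 ≥ base, so the credit is £0.
First-Time Homebuyer Credit: income exceeds £194,000 by £170,300, which is 35 full-or-partial £5,000 increments; reduction = 35 × £35 = £1,225, leaving £140.
Total: £7,375 + £0 + £140 = £7,515.

£7,515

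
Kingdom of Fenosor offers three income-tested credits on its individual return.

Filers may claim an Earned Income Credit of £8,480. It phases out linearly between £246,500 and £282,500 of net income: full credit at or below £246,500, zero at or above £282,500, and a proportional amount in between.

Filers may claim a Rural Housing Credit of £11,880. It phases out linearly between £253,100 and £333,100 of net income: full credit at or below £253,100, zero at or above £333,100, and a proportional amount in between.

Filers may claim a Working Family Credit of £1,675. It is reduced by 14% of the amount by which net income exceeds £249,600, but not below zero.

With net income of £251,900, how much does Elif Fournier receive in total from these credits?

£20,441

Earned Income Credit: £251,900 is £5,400 into a £36,000 phase-out range, leaving 30,600/36,000 of the credit: £8,480 × 30,600/36,000 = £7,208.
Rural Housing Credit: £251,900 is at or below the £253,100 threshold, so the full £11,880 applies.
Working Family Credit: 14% of the £2,300 excess over £249,600 is £322; credit = £1,675 − £322 = £1,353.
Total: £7,208 + £11,880 + £1,353 = £20,441.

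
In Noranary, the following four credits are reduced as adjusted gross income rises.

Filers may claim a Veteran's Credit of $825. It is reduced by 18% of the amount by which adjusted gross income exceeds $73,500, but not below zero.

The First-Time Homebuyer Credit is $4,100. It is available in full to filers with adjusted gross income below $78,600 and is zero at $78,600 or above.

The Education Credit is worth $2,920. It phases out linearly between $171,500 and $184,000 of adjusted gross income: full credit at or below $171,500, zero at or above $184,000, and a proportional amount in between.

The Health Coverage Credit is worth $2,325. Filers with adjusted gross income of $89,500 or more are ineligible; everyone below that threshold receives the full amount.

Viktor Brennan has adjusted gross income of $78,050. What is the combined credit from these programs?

$9,351

Veteran's Credit: 18% of the $4,550 excess over $73,500 is $819; credit = $825 − $819 = $6.
First-Time Homebuyer Credit: $78,050 is below the $78,600 cutoff, so the full $4,100 applies.
Education Credit: $78,050 is at or below the $171,500 threshold, so the full $2,920 applies.
Health Coverage Credit: $78,050 is below the $89,500 cutoff, so the full $2,325 applies.
Total: $6 + $4,100 + $2,920 + $2,325 = $9,351.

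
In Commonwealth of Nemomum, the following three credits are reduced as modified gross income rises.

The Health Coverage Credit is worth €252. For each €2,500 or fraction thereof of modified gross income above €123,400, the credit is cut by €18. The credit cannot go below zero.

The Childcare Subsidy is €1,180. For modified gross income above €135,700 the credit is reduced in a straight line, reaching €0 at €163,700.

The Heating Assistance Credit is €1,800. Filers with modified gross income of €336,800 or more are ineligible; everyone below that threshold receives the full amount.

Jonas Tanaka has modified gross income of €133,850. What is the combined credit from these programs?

Health Coverage Credit: income exceeds €123,400 by €10,450, which is 5 full-or-partial €2,500 increments; reduction = 5 × €18 = €90, leaving €162.
Childcare Subsidy: €133,850 is at or below the €135,700 threshold, so the full €1,180 applies.
Heating Assistance Credit: €133,850 is below the €336,800 cutoff, so the full €1,800 applies.
Total: €162 + €1,180 + €1,800 = €3,142.

€3,142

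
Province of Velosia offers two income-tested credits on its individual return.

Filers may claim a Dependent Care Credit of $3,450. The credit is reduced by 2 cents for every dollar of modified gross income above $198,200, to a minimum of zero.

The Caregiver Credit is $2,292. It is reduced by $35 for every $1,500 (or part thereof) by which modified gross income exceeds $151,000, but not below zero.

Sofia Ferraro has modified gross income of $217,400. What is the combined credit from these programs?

$3,783

Dependent Care Credit: 2% of the $19,200 excess over $198,200 is $384; credit = $3,450 − $384 = $3,066.
Caregiver Credit: income exceeds $151,000 by $66,400, which is 45 full-or-partial $1,500 increments; reduction = 45 × $35 = $1,575, leaving $717.
Total: $3,066 + $717 = $3,783.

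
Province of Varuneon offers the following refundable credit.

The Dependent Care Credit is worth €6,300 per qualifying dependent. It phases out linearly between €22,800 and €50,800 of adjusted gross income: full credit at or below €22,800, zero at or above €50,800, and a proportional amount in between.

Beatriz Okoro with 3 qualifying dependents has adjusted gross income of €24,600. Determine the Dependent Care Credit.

Dependent Care Credit: base = 3 × €6,300 = €18,900. €24,600 is €1,800 into a €28,000 phase-out range, leaving 26,200/28,000 of the credit: €18,900 × 26,200/28,000 = €17,685.

€17,685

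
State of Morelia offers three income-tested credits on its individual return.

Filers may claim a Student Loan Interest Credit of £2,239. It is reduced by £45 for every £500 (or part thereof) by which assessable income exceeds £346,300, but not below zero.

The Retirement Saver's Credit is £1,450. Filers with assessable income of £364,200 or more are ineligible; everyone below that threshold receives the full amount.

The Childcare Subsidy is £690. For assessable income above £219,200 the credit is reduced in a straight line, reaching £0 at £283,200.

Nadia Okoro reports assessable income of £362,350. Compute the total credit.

£2,204

Student Loan Interest Credit: income exceeds £346,300 by £16,050, which is 33 full-or-partial £500 increments; reduction = 33 × £45 = £1,485, leaving £754.
Retirement Saver's Credit: £362,350 is below the £364,200 cutoff, so the full £1,450 applies.
Childcare Subsidy: £362,350 is at or above £283,200, so the credit is £0.
Total: £754 + £1,450 + £0 = £2,204.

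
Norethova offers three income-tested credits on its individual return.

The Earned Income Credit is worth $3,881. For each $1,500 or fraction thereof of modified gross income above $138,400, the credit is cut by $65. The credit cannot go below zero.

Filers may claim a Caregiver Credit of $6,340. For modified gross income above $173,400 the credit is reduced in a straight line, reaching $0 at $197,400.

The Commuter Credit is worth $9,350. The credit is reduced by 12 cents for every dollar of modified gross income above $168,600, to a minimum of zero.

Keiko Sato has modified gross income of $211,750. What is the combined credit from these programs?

$4,868

Earned Income Credit: income exceeds $138,400 by $73,350, which is 49 full-or-partial $1,500 increments; reduction = 49 × $65 = $3,185, leaving $696.
Caregiver Credit: $211,750 is at or above $197,400, so the credit is $0.
Commuter Credit: 12% of the $43,150 excess over $168,600 is $5,178; credit = $9,350 − $5,178 = $4,172.
Total: $696 + $0 + $4,172 = $4,868.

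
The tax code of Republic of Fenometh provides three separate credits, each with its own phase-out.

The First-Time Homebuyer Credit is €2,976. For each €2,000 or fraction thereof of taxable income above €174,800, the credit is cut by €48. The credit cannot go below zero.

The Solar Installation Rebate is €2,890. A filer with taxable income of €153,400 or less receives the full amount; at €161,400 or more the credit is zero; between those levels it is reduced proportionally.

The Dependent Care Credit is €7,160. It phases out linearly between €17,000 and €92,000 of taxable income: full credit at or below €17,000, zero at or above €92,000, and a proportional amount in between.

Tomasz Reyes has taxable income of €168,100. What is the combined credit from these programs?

€2,976

First-Time Homebuyer Credit: €168,100 is at or below the €174,800 threshold, so the full €2,976 applies.
Solar Installation Rebate: €168,100 is at or above €161,400, so the credit is €0.
Dependent Care Credit: €168,100 is at or above €92,000, so the credit is €0.
Total: €2,976 + €0 + €0 = €2,976.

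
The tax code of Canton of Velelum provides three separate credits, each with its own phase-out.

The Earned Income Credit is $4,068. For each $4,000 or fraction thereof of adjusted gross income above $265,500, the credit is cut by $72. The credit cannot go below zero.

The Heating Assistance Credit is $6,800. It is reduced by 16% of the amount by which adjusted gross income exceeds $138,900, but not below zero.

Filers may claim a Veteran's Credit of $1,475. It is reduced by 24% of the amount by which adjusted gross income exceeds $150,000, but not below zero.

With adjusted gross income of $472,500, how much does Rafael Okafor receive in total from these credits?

Earned Income Credit: income exceeds $265,500 by $207,000, which is 52 full-or-partial $4,000 increments; reduction = 52 × $72 = $3,744, leaving $324.
Heating Assistance Credit: 16% of the $333,600 excess over $138,900 is $53,376 ≥ base, so the credit is $0.
Veteran's Credit: 24% of the $322,500 excess over $150,000 is $77,400 ≥ base, so the credit is $0.
Total: $324 + $0 + $0 = $324.

$324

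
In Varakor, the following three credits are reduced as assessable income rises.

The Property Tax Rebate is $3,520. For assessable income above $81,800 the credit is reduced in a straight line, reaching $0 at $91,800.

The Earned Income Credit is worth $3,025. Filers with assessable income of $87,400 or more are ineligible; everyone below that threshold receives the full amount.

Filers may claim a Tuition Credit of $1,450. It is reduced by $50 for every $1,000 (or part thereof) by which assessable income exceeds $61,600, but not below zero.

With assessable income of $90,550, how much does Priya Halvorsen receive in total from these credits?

Property Tax Rebate: $90,550 is $8,750 into a $10,000 phase-out range, leaving 1,250/10,000 of the credit: $3,520 × 1,250/10,000 = $440.
Earned Income Credit: $90,550 meets or exceeds the $87,400 cutoff, so the credit is $0.
Tuition Credit: income exceeds $61,600 by $28,950 → 29 increments × $50 = $1,450 ≥ base, so the credit is $0.
Total: $440 + $0 + $0 = $440.

$440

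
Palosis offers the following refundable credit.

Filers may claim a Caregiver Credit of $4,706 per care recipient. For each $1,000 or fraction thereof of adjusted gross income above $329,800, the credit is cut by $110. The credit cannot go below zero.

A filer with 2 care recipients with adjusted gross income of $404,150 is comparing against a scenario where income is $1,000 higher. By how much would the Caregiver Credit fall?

At $404,150 — base = 2 × $4,706 = $9,412. income exceeds $329,800 by $74,350, which is 75 full-or-partial $1,000 increments; reduction = 75 × $110 = $8,250, leaving $1,162.
At $405,150 — base = 2 × $4,706 = $9,412. income exceeds $329,800 by $75,350, which is 76 full-or-partial $1,000 increments; reduction = 76 × $110 = $8,360, leaving $1,052.
Lost: $1,162 − $1,052 = $110.

$110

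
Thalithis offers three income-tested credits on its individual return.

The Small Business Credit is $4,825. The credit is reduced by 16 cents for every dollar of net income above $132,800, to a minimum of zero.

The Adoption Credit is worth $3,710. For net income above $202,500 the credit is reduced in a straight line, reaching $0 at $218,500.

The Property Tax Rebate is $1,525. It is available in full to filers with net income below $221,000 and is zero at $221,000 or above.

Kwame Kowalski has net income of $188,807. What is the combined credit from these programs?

Small Business Credit: 16% of the $56,007 excess over $132,800 is $8,961.12 ≥ base, so the credit is $0.
Adoption Credit: $188,807 is at or below the $202,500 threshold, so the full $3,710 applies.
Property Tax Rebate: $188,807 is below the $221,000 cutoff, so the full $1,525 applies.
Total: $0 + $3,710 + $1,525 = $5,235.

$5,235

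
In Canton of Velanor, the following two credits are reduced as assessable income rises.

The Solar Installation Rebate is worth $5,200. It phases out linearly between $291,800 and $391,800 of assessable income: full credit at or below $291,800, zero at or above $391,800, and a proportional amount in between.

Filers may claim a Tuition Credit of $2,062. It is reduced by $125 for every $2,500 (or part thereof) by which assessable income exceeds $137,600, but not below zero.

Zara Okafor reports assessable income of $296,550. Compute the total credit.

$4,953

Solar Installation Rebate: $296,550 is $4,750 into a $100,000 phase-out range, leaving 95,250/100,000 of the credit: $5,200 × 95,250/100,000 = $4,953.
Tuition Credit: income exceeds $137,600 by $158,950 → 64 increments × $125 = $8,000 ≥ base, so the credit is $0.
Total: $4,953 + $0 = $4,953.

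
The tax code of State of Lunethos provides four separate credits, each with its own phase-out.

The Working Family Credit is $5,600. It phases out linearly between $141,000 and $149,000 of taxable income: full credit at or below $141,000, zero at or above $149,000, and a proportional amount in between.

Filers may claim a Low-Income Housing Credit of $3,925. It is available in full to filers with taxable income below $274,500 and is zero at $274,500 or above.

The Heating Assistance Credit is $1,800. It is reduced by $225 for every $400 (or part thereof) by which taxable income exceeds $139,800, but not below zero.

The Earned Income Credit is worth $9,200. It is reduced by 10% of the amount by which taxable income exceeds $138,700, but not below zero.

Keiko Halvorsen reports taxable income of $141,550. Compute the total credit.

Working Family Credit: $141,550 is $550 into a $8,000 phase-out range, leaving 7,450/8,000 of the credit: $5,600 × 7,450/8,000 = $5,215.
Low-Income Housing Credit: $141,550 is below the $274,500 cutoff, so the full $3,925 applies.
Heating Assistance Credit: income exceeds $139,800 by $1,750, which is 5 full-or-partial $400 increments; reduction = 5 × $225 = $1,125, leaving $675.
Earned Income Credit: 10% of the $2,850 excess over $138,700 is $285; credit = $9,200 − $285 = $8,915.
Total: $5,215 + $3,925 + $675 + $8,915 = $18,730.

$18,730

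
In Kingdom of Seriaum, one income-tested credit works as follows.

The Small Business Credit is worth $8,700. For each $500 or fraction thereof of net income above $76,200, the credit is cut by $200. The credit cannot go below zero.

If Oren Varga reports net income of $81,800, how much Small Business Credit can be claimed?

Small Business Credit: income exceeds $76,200 by $5,600, which is 12 full-or-partial $500 increments; reduction = 12 × $200 = $2,400, leaving $6,300.

$6,300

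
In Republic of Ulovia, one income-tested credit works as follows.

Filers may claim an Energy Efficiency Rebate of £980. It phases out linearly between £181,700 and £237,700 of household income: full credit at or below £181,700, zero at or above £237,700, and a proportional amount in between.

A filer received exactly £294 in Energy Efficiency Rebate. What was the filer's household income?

£220,900

£294 is 294/980 of the full £980, so 686/980 of the £56,000 range has been used: income = £181,700 + £56,000 × 686/980 = £220,900.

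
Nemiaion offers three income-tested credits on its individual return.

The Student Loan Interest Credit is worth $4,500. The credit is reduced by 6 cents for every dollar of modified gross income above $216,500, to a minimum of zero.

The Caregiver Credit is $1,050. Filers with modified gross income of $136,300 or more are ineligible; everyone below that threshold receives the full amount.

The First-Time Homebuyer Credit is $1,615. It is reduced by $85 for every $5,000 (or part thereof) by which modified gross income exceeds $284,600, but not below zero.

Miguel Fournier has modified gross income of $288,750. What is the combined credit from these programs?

$1,695

Student Loan Interest Credit: 6% of the $72,250 excess over $216,500 is $4,335; credit = $4,500 − $4,335 = $165.
Caregiver Credit: $288,750 meets or exceeds the $136,300 cutoff, so the credit is $0.
First-Time Homebuyer Credit: income exceeds $284,600 by $4,150, which is 1 full-or-partial $5,000 increment; reduction = 1 × $85 = $85, leaving $1,530.
Total: $165 + $0 + $1,530 = $1,695.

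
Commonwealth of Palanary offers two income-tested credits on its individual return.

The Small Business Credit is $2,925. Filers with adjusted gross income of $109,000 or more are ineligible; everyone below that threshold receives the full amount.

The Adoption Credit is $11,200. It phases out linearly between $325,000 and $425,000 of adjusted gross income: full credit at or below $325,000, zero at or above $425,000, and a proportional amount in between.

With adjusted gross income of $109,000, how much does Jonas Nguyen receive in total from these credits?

Small Business Credit: $109,000 meets or exceeds the $109,000 cutoff, so the credit is $0.
Adoption Credit: $109,000 is at or below the $325,000 threshold, so the full $11,200 applies.
Total: $0 + $11,200 = $11,200.

$11,200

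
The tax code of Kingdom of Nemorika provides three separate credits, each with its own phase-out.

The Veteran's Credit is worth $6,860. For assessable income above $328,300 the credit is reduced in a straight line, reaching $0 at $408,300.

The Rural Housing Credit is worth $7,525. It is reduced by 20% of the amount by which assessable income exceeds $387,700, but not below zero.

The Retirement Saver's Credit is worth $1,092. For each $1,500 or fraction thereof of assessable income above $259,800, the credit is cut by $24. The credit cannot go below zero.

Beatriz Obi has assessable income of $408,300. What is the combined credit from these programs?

$3,405

Veteran's Credit: $408,300 is at or above $408,300, so the credit is $0.
Rural Housing Credit: 20% of the $20,600 excess over $387,700 is $4,120; credit = $7,525 − $4,120 = $3,405.
Retirement Saver's Credit: income exceeds $259,800 by $148,500 → 99 increments × $24 = $2,376 ≥ base, so the credit is $0.
Total: $0 + $3,405 + $0 = $3,405.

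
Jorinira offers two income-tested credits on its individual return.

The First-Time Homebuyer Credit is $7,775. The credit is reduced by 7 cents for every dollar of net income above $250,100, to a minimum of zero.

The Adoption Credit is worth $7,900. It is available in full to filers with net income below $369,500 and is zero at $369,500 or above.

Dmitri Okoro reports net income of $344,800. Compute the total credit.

$9,046

First-Time Homebuyer Credit: 7% of the $94,700 excess over $250,100 is $6,629; credit = $7,775 − $6,629 = $1,146.
Adoption Credit: $344,800 is below the $369,500 cutoff, so the full $7,900 applies.
Total: $1,146 + $7,900 = $9,046.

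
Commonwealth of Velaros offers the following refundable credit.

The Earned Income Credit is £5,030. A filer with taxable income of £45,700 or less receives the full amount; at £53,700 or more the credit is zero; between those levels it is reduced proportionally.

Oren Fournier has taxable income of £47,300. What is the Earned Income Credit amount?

Earned Income Credit: £47,300 is £1,600 into a £8,000 phase-out range, leaving 6,400/8,000 of the credit: £5,030 × 6,400/8,000 = £4,024.

£4,024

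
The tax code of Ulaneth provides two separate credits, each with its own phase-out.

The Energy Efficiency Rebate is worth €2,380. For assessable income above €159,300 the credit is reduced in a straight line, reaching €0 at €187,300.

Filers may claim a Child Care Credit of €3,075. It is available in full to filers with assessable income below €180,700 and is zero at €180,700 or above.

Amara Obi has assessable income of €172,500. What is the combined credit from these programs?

€4,333

Energy Efficiency Rebate: €172,500 is €13,200 into a €28,000 phase-out range, leaving 14,800/28,000 of the credit: €2,380 × 14,800/28,000 = €1,258.
Child Care Credit: €172,500 is below the €180,700 cutoff, so the full €3,075 applies.
Total: €1,258 + €3,075 = €4,333.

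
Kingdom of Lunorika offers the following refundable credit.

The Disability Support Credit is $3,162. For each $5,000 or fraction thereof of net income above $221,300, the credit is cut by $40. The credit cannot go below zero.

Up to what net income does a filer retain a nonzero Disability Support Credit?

After 79 increments the reduction is 79 × $40 = $3,160, leaving $2; one more increment wipes it out. Increment 79 ends at excess 79 × $5,000 = $395,000, so the highest qualifying income is $221,300 + $395,000 = $616,300.

$616,300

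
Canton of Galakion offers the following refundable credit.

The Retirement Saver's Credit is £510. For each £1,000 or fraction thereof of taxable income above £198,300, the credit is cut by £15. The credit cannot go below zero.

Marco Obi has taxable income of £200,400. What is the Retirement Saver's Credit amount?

Retirement Saver's Credit: income exceeds £198,300 by £2,100, which is 3 full-or-partial £1,000 increments; reduction = 3 × £15 = £45, leaving £465.

£465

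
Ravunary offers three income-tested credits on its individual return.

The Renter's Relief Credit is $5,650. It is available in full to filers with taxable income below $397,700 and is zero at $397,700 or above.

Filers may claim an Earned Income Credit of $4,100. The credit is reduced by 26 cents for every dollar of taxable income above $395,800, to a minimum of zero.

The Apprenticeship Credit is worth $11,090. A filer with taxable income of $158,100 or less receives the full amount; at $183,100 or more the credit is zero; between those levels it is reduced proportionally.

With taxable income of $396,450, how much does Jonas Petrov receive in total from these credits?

Renter's Relief Credit: $396,450 is below the $397,700 cutoff, so the full $5,650 applies.
Earned Income Credit: 26% of the $650 excess over $395,800 is $169; credit = $4,100 − $169 = $3,931.
Apprenticeship Credit: $396,450 is at or above $183,100, so the credit is $0.
Total: $5,650 + $3,931 + $0 = $9,581.

$9,581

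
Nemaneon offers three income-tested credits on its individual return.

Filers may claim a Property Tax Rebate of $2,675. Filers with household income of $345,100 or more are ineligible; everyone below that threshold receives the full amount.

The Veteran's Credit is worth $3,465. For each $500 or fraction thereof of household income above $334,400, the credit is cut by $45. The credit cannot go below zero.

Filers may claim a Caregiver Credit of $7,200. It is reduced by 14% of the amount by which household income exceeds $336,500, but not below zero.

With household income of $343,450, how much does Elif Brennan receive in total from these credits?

Property Tax Rebate: $343,450 is below the $345,100 cutoff, so the full $2,675 applies.
Veteran's Credit: income exceeds $334,400 by $9,050, which is 19 full-or-partial $500 increments; reduction = 19 × $45 = $855, leaving $2,610.
Caregiver Credit: 14% of the $6,950 excess over $336,500 is $973; credit = $7,200 − $973 = $6,227.
Total: $2,675 + $2,610 + $6,227 = $11,512.

$11,512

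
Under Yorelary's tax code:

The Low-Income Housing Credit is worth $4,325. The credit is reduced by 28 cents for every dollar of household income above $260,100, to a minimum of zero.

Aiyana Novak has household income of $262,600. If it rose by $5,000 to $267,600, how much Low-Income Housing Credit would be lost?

At $262,600 — 28% of the $2,500 excess over $260,100 is $700; credit = $4,325 − $700 = $3,625.
At $267,600 — 28% of the $7,500 excess over $260,100 is $2,100; credit = $4,325 − $2,100 = $2,225.
Lost: $3,625 − $2,225 = $1,400.

$1,400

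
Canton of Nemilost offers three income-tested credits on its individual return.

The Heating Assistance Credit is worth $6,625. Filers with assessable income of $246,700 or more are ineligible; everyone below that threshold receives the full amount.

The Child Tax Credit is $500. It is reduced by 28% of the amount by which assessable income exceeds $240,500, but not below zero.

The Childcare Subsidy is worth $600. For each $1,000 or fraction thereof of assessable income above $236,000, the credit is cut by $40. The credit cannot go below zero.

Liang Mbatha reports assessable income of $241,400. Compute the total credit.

Heating Assistance Credit: $241,400 is below the $246,700 cutoff, so the full $6,625 applies.
Child Tax Credit: 28% of the $900 excess over $240,500 is $252; credit = $500 − $252 = $248.
Childcare Subsidy: income exceeds $236,000 by $5,400, which is 6 full-or-partial $1,000 increments; reduction = 6 × $40 = $240, leaving $360.
Total: $6,625 + $248 + $360 = $7,233.

$7,233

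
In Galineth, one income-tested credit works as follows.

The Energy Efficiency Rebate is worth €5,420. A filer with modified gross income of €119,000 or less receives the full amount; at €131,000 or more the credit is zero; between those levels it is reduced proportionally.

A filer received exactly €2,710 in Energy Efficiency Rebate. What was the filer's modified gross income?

€2,710 is 2,710/5,420 of the full €5,420, so 2,710/5,420 of the €12,000 range has been used: income = €119,000 + €12,000 × 2,710/5,420 = €125,000.

€125,000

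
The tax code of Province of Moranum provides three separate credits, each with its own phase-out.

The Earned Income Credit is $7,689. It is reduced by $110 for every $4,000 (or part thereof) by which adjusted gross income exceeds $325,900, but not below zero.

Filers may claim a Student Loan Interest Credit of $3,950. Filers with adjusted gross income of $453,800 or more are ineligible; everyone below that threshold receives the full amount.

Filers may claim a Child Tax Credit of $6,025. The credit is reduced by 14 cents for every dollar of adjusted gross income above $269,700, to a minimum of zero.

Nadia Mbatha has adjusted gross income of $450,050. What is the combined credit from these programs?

$8,119

Earned Income Credit: income exceeds $325,900 by $124,150, which is 32 full-or-partial $4,000 increments; reduction = 32 × $110 = $3,520, leaving $4,169.
Student Loan Interest Credit: $450,050 is below the $453,800 cutoff, so the full $3,950 applies.
Child Tax Credit: 14% of the $180,350 excess over $269,700 is $25,249 ≥ base, so the credit is $0.
Total: $4,169 + $3,950 + $0 = $8,119.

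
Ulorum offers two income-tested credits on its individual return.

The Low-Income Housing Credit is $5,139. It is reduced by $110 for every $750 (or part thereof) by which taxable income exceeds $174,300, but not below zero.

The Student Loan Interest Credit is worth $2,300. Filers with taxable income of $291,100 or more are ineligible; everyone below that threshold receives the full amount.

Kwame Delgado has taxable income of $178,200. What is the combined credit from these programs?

Low-Income Housing Credit: income exceeds $174,300 by $3,900, which is 6 full-or-partial $750 increments; reduction = 6 × $110 = $660, leaving $4,479.
Student Loan Interest Credit: $178,200 is below the $291,100 cutoff, so the full $2,300 applies.
Total: $4,479 + $2,300 = $6,779.

$6,779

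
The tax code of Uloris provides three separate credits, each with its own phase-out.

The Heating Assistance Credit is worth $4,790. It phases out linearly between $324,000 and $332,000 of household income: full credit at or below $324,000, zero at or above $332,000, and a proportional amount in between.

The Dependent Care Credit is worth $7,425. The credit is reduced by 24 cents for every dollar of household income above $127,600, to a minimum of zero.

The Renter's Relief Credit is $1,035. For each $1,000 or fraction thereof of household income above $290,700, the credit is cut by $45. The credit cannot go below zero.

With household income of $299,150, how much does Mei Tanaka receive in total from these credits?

Heating Assistance Credit: $299,150 is at or below the $324,000 threshold, so the full $4,790 applies.
Dependent Care Credit: 24% of the $171,550 excess over $127,600 is $41,172 ≥ base, so the credit is $0.
Renter's Relief Credit: income exceeds $290,700 by $8,450, which is 9 full-or-partial $1,000 increments; reduction = 9 × $45 = $405, leaving $630.
Total: $4,790 + $0 + $630 = $5,420.

$5,420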